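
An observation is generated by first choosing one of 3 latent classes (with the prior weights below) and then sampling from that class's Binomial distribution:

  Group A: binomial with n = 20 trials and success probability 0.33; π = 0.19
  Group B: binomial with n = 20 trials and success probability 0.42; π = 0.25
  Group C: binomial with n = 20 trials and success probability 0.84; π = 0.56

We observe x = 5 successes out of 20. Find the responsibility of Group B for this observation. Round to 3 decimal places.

Posterior ∝ prior × likelihood, so P(k | x) ∝ π_k f_k(x); normalise over all components.
Component likelihoods at x = 5 successes out of 20:
  p_A = C(20,5)·0.33^5·0.67^15 = 15504·0.00391354·0.00246106 = 0.149326
  p_B = C(20,5)·0.42^5·0.58^15 = 15504·0.0130691·0.000282761 = 0.0572941
  p_C = C(20,5)·0.84^5·0.16^15 = 15504·0.418212·1.15292e-12 = 7.47549e-09
Unnormalised posteriors:
  π_A·p_A = 0.19 × 0.149326 = 0.0283719
  π_B·p_B = 0.25 × 0.0572941 = 0.0143235
  π_C·p_C = 0.56 × 7.47549e-09 = 4.18628e-09
Normaliser: 0.0283719 + 0.0143235 + 4.18628e-09 = 0.0426955
Responsibility of Group B: 0.0143235 / 0.0426955 ≈ 0.335

0.335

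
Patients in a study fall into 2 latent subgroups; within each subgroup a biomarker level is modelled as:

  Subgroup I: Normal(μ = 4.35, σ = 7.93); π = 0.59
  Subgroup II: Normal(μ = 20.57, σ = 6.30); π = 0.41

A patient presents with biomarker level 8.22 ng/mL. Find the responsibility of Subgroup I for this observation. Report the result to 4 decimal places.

0.8739

Posterior ∝ prior × likelihood, so P(k | x) ∝ w_k f_k(x); normalise over all components.
Normal densities:
  p_I = (1/(7.93·√(2π)))·exp(−(8.22−4.35)²/(2·7.93²)) = 0.050308·exp(-0.11908) = 0.0446602
  p_II = (1/(6.30·√(2π)))·exp(−(8.22−20.57)²/(2·6.30²)) = 0.063324·exp(-1.92142) = 0.00927057
Prior × likelihood for each component:
  w_I·p_I = 0.59 × 0.0446602 = 0.0263495
  w_II·p_II = 0.41 × 0.00927057 = 0.00380093
Denominator: 0.0263495 + 0.00380093 = 0.0301504
Responsibility of Subgroup I: 0.0263495 / 0.0301504 ≈ 0.8739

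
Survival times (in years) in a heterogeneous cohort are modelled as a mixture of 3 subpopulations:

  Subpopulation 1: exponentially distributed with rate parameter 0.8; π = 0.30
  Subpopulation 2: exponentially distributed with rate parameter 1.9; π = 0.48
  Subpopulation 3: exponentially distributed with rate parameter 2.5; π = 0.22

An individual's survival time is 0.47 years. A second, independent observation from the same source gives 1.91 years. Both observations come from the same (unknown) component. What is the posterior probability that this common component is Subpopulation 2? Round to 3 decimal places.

The responsibility of component k is π_k f_k(x) divided by Σ_j π_j f_j(x).
Since both observations come from the same component, the likelihood for component k is f_k(x₁)·f_k(x₂).
  L_1 = [0.8·e^(−0.8·0.47) = 0.8·e^(−0.3760) = 0.549282] × [0.173575] = 0.0953418
  L_2 = [1.9·e^(−1.9·0.47) = 1.9·e^(−0.8930) = 0.777909] × [0.0504312] = 0.0392308
  L_3 = [2.5·e^(−2.5·0.47) = 2.5·e^(−1.1750) = 0.772047] × [0.0210952] = 0.0162865
Multiply by the mixture weights:
  π_1·L_1 = 0.30 × 0.0953418 = 0.0286025
  π_2·L_2 = 0.48 × 0.0392308 = 0.0188308
  π_3·L_3 = 0.22 × 0.0162865 = 0.00358303
Denominator: 0.0286025 + 0.0188308 + 0.00358303 = 0.0510164
P(Subpopulation 2 | x₁, x₂) = 0.0188308 / 0.0510164 ≈ 0.369

0.369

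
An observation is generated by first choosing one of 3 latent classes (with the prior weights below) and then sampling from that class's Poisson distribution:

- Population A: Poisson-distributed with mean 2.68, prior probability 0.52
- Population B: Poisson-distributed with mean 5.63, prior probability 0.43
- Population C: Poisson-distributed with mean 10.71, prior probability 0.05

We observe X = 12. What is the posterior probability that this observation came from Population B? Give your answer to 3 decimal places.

0.381

Posterior ∝ prior × likelihood, so P(k | x) ∝ π_k f_k(x); normalise over all components.
Component likelihoods at x = 12:
  L_A = 1.96504e-05
  L_B = 0.00759776
  L_C = 0.106131
Multiply by the mixture weights:
  π_A·L_A = 0.52 × 1.96504e-05 = 1.02182e-05
  π_B·L_B = 0.43 × 0.00759776 = 0.00326704
  π_C·L_C = 0.05 × 0.106131 = 0.00530656
Marginal: 1.02182e-05 + 0.00326704 + 0.00530656 = 0.00858381
Responsibility of Population B: 0.00326704 / 0.00858381 ≈ 0.381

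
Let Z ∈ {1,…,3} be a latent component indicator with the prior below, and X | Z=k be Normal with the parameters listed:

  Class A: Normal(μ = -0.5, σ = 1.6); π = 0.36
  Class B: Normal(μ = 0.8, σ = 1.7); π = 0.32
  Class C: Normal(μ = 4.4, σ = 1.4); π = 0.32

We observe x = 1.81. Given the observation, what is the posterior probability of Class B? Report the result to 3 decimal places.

By Bayes' theorem, P(k | x) = w_k f_k(x) / Σ_j w_j f_j(x).
Normal densities:
  L_A = (1/(1.6·√(2π)))·exp(−(1.81−-0.5)²/(2·1.6²)) = 0.249339·exp(-1.04221) = 0.0879357
  L_B = (1/(1.7·√(2π)))·exp(−(1.81−0.8)²/(2·1.7²)) = 0.234672·exp(-0.17649) = 0.196704
  L_C = (1/(1.4·√(2π)))·exp(−(1.81−4.4)²/(2·1.4²)) = 0.284959·exp(-1.71125) = 0.0514749
Unnormalised posteriors:
  w_A·L_A = 0.36 × 0.0879357 = 0.0316569
  w_B·L_B = 0.32 × 0.196704 = 0.0629453
  w_C·L_C = 0.32 × 0.0514749 = 0.016472
Evidence: 0.0316569 + 0.0629453 + 0.016472 = 0.111074
So the posterior for Class B is 0.0629453 / 0.111074 ≈ 0.567.

0.567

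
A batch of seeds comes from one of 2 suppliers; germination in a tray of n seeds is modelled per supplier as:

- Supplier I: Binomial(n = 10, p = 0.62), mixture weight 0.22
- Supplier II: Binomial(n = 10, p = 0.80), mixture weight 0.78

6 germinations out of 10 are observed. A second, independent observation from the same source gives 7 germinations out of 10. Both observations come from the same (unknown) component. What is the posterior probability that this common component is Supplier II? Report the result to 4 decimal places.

0.5216

The responsibility of component k is w_k f_k(x) divided by Σ_j w_j f_j(x).
Since both observations come from the same component, the likelihood for component k is f_k(x₁)·f_k(x₂).
  L_I = [0.248716] × [0.231886] = 0.0576737
  L_II = [0.0880804] × [0.201327] = 0.0177329
Unnormalised posteriors:
  w_I·L_I = 0.22 × 0.0576737 = 0.0126882
  w_II·L_II = 0.78 × 0.0177329 = 0.0138317
Normaliser: 0.0126882 + 0.0138317 = 0.0265199
P(Supplier II | x) ≈ 0.5216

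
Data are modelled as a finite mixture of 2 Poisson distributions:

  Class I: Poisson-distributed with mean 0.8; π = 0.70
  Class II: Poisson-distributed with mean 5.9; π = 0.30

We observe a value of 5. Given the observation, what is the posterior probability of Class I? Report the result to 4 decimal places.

By Bayes' theorem, P(k | x) = w_k f_k(x) / Σ_j w_j f_j(x).
Poisson probabilities:
  f_I = e^(−0.8)·0.8^5/5! = 0.00122697
  f_II = e^(−5.9)·5.9^5/5! = 0.163208
Unnormalised posteriors:
  w_I·f_I = 0.70 × 0.00122697 = 0.000858877
  w_II·f_II = 0.30 × 0.163208 = 0.0489624
Denominator: 0.000858877 + 0.0489624 = 0.0498213
P(Class I | 5) = 0.000858877 / 0.0498213 ≈ 0.0172

0.0172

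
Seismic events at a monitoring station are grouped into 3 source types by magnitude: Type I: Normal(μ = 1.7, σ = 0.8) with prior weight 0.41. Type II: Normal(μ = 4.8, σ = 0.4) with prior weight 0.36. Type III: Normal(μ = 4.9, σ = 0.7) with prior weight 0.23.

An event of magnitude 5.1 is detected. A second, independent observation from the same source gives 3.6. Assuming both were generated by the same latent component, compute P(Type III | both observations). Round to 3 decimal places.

P(component k | x) = π_k·f_k(x) / marginal(x), where marginal(x) = Σ_j π_j·f_j(x).
Since both observations come from the same component, the likelihood for component k is f_k(x₁)·f_k(x₂).
  p_I = [5.96483e-05] × [0.0297149] = 1.77244e-06
  p_II = [0.752844] × [0.0110796] = 0.00834122
  p_III = [0.547124] × [0.101596] = 0.0555855
Prior × likelihood for each component:
  π_I·p_I = 0.41 × 1.77244e-06 = 7.26701e-07
  π_II·p_II = 0.36 × 0.00834122 = 0.00300284
  π_III·p_III = 0.23 × 0.0555855 = 0.0127847
Evidence: 7.26701e-07 + 0.00300284 + 0.0127847 = 0.0157882
P(Type III | x₁,x₂) = 0.0127847 / 0.0157882 ≈ 0.810

0.810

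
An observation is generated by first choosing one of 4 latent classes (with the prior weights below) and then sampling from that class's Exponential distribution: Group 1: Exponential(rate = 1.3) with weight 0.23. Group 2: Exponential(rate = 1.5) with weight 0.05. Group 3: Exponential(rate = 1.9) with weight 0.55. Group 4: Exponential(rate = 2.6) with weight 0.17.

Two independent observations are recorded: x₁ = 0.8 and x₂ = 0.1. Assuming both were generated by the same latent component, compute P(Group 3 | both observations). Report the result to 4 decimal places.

0.5796

Apply Bayes' rule: the posterior for each component is proportional to its prior times its likelihood at x.
Since both observations come from the same component, the likelihood for component k is f_k(x₁)·f_k(x₂).
  f_1 = [1.3·e^(−1.3·0.8) = 1.3·e^(−1.0400) = 0.459491] × [1.14152] = 0.52452
  f_2 = [1.5·e^(−1.5·0.8) = 1.5·e^(−1.2000) = 0.451791] × [1.29106] = 0.583291
  f_3 = [1.9·e^(−1.9·0.8) = 1.9·e^(−1.5200) = 0.415553] × [1.57122] = 0.652926
  f_4 = [2.6·e^(−2.6·0.8) = 2.6·e^(−2.0800) = 0.324819] × [2.00473] = 0.651175
Prior × likelihood for each component:
  P(Z=1)·f_1 = 0.23 × 0.52452 = 0.12064
  P(Z=2)·f_2 = 0.05 × 0.583291 = 0.0291645
  P(Z=3)·f_3 = 0.55 × 0.652926 = 0.359109
  P(Z=4)·f_4 = 0.17 × 0.651175 = 0.1107
Normaliser: 0.12064 + 0.0291645 + 0.359109 + 0.1107 = 0.619613
Responsibility of Group 3: 0.359109 / 0.619613 ≈ 0.5796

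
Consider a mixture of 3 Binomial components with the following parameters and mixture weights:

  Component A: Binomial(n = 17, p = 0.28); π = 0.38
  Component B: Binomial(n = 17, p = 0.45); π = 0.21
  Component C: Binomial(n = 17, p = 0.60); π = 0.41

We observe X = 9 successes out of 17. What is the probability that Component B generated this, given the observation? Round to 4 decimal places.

0.3074

By Bayes' theorem, P(k | x) = π_k f_k(x) / Σ_j π_j f_j(x).
Evaluate each component's likelihood at the observed value:
  f_A = C(17,9)·0.28^9·0.72^8 = 24310·1.05785e-05·0.0722204 = 0.0185724
  f_B = C(17,9)·0.45^9·0.55^8 = 24310·0.000756681·0.00837339 = 0.154028
  f_C = C(17,9)·0.60^9·0.40^8 = 24310·0.0100777·0.00065536 = 0.160556
Multiply by the mixture weights:
  π_A·f_A = 0.38 × 0.0185724 = 0.0070575
  π_B·f_B = 0.21 × 0.154028 = 0.0323458
  π_C·f_C = 0.41 × 0.160556 = 0.0658279
Evidence: 0.0070575 + 0.0323458 + 0.0658279 = 0.105231
P(Component B | data) ≈ 0.3074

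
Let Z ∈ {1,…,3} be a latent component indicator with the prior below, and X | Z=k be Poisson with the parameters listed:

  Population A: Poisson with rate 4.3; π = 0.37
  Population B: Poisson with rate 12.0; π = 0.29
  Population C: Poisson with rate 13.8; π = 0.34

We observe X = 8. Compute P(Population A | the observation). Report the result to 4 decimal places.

0.3247

The responsibility of component k is w_k f_k(x) divided by Σ_j w_j f_j(x).
Poisson probabilities:
  L_A = e^(−4.3)·4.3^8/8! = 0.0393333
  L_B = e^(−12.0)·12.0^8/8! = 0.0655233
  L_C = e^(−13.8)·13.8^8/8! = 0.0331321
Weight by the priors:
  w_A·L_A = 0.37 × 0.0393333 = 0.0145533
  w_B·L_B = 0.29 × 0.0655233 = 0.0190018
  w_C·L_C = 0.34 × 0.0331321 = 0.0112649
Marginal: 0.0145533 + 0.0190018 + 0.0112649 = 0.04482
P(Population A | data) = 0.0145533 / 0.04482 ≈ 0.3247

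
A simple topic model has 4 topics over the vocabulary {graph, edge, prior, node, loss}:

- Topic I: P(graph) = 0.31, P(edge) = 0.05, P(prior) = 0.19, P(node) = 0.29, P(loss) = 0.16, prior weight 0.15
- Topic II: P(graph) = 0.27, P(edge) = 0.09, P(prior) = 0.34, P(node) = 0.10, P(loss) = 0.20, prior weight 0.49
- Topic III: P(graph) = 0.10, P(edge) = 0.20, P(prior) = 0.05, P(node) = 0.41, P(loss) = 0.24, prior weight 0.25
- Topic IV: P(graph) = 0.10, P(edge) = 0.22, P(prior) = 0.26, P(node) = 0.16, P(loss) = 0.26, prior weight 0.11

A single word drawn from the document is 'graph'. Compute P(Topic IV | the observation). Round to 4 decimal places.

0.0512

P(component k | x) = π_k·f_k(x) / marginal(x), where marginal(x) = Σ_j π_j·f_j(x).
Evaluate each component's likelihood at the observed value:
  L_I = 0.31
  L_II = 0.27
  L_III = 0.1
  L_IV = 0.1
Unnormalised posteriors:
  π_I·L_I = 0.15 × 0.31 = 0.0465
  π_II·L_II = 0.49 × 0.27 = 0.1323
  π_III·L_III = 0.25 × 0.1 = 0.025
  π_IV·L_IV = 0.11 × 0.1 = 0.011
Marginal: 0.0465 + 0.1323 + 0.025 + 0.011 = 0.2148
So the posterior for Topic IV is 0.011 / 0.2148 ≈ 0.0512.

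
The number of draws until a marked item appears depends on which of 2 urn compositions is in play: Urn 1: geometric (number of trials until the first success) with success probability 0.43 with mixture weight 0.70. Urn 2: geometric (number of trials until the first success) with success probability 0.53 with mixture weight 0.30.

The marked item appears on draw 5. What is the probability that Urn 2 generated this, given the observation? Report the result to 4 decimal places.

Apply Bayes' rule: the posterior for each component is proportional to its prior times its likelihood at x.
Geometric probabilities:
  L_1 = 0.43·(1−0.43)^4 = 0.43·0.10556 = 0.0453908
  L_2 = 0.53·(1−0.53)^4 = 0.53·0.0487968 = 0.0258623
Prior × likelihood for each component:
  π_1·L_1 = 0.70 × 0.0453908 = 0.0317736
  π_2·L_2 = 0.30 × 0.0258623 = 0.00775869
Normaliser: 0.0317736 + 0.00775869 = 0.0395323
Responsibility of Urn 2: 0.00775869 / 0.0395323 ≈ 0.1963

0.1963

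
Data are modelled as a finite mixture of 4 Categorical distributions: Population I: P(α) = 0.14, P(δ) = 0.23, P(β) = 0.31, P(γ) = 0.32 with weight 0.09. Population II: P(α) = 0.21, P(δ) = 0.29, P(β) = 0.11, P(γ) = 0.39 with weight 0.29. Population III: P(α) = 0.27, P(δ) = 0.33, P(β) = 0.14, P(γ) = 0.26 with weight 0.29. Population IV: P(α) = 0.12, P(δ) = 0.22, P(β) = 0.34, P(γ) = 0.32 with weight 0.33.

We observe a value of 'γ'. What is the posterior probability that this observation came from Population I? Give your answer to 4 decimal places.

P(component k | x) = π_k·f_k(x) / marginal(x), where marginal(x) = Σ_j π_j·f_j(x).
Component likelihoods at x = 'γ':
  f_I = 0.32
  f_II = 0.39
  f_III = 0.26
  f_IV = 0.32
Prior × likelihood for each component:
  π_I·f_I = 0.09 × 0.32 = 0.0288
  π_II·f_II = 0.29 × 0.39 = 0.1131
  π_III·f_III = 0.29 × 0.26 = 0.0754
  π_IV·f_IV = 0.33 × 0.32 = 0.1056
Evidence: 0.0288 + 0.1131 + 0.0754 + 0.1056 = 0.3229
So the posterior for Population I is 0.0288 / 0.3229 ≈ 0.0892.

0.0892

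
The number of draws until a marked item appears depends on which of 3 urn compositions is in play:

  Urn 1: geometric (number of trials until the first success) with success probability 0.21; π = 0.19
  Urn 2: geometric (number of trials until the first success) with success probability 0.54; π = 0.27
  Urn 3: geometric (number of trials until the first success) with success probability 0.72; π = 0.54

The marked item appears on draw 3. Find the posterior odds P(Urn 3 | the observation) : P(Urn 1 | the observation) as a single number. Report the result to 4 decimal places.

Since P(k|x) ∝ π_k f_k(x), the posterior odds are π_i f_i(x) / (π_j f_j(x)).
Evaluate each component's likelihood at the observed value:
  f_1 = 0.131061
  f_2 = 0.114264
  f_3 = 0.056448
Posterior odds = (π_3·f_3) / (π_1·f_1) = (0.54·0.056448) / (0.19·0.131061) = 0.0304819 / 0.0249016 ≈ 1.2241

1.2241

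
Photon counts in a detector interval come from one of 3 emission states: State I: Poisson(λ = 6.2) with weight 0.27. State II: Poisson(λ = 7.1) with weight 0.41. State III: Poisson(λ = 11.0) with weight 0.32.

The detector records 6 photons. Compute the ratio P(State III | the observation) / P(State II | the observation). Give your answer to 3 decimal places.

Only the two components matter; the odds are (w_i f_i(x)) / (w_j f_j(x)).
Evaluate each component's likelihood at the observed value:
  L_I = e^(−6.2)·6.2^6/6! = 0.1601
  L_II = e^(−7.1)·7.1^6/6! = 0.1468
  L_III = e^(−11.0)·11.0^6/6! = 0.0410946
Odds = (0.32/0.41) × (0.0410946/0.1468) = 0.780488 × 0.279935 ≈ 0.218

0.218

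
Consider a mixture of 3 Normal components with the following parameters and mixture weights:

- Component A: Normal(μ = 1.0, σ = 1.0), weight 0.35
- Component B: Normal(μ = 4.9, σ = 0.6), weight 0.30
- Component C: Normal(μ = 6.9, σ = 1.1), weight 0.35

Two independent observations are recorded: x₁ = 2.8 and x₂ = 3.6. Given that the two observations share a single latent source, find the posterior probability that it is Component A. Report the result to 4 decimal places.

0.9300

Apply Bayes' rule: the posterior for each component is proportional to its prior times its likelihood at x.
Since both observations come from the same component, the likelihood for component k is f_k(x₁)·f_k(x₂).
  L_A = [(1/(1.0·√(2π)))·exp(−(2.8−1.0)²/(2·1.0²)) = 0.398942·exp(-1.62000) = 0.0789502] × [0.013583] = 0.00107238
  L_B = [(1/(0.6·√(2π)))·exp(−(2.8−4.9)²/(2·0.6²)) = 0.664904·exp(-6.12500) = 0.00145447] × [0.0635877] = 9.24865e-05
  L_C = [(1/(1.1·√(2π)))·exp(−(2.8−6.9)²/(2·1.1²)) = 0.362675·exp(-6.94628) = 0.000348968] × [0.00402895] = 1.40598e-06
Multiply by the mixture weights:
  w_A·L_A = 0.35 × 0.00107238 = 0.000375332
  w_B·L_B = 0.30 × 9.24865e-05 = 2.77459e-05
  w_C·L_C = 0.35 × 1.40598e-06 = 4.92092e-07
Marginal: 0.000375332 + 2.77459e-05 + 4.92092e-07 = 0.00040357
Responsibility of Component A: 0.000375332 / 0.00040357 ≈ 0.9300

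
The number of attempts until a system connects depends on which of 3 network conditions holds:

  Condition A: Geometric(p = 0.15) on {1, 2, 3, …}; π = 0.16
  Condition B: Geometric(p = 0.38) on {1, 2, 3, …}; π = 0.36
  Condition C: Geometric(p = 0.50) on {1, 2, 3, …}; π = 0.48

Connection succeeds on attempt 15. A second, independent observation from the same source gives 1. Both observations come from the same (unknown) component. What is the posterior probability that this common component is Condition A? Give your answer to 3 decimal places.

By Bayes' theorem, P(k | x) = π_k f_k(x) / Σ_j π_j f_j(x).
Since both observations come from the same component, the likelihood for component k is f_k(x₁)·f_k(x₂).
  L_A = [0.15·(1−0.15)^14 = 0.15·0.10277 = 0.0154155] × [0.15] = 0.00231232
  L_B = [0.38·(1−0.38)^14 = 0.38·0.00124018 = 0.000471267] × [0.38] = 0.000179082
  L_C = [0.50·(1−0.50)^14 = 0.50·6.10352e-05 = 3.05176e-05] × [0.5] = 1.52588e-05
Weight by the priors:
  π_A·L_A = 0.16 × 0.00231232 = 0.000369971
  π_B·L_B = 0.36 × 0.000179082 = 6.44694e-05
  π_C·L_C = 0.48 × 1.52588e-05 = 7.32422e-06
Evidence: 0.000369971 + 6.44694e-05 + 7.32422e-06 = 0.000441764
P(Condition A | x) = 0.000369971 / 0.000441764 ≈ 0.837

0.837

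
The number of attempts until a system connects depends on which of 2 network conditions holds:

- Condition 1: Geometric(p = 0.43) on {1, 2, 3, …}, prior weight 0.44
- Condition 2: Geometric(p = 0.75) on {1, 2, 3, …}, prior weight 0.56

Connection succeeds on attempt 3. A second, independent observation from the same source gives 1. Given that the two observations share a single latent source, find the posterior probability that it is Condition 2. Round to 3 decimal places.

Apply Bayes' rule: the posterior for each component is proportional to its prior times its likelihood at x.
Since both observations come from the same component, the likelihood for component k is f_k(x₁)·f_k(x₂).
  L_1 = [0.43·(1−0.43)^2 = 0.43·0.3249 = 0.139707] × [0.43] = 0.060074
  L_2 = [0.75·(1−0.75)^2 = 0.75·0.0625 = 0.046875] × [0.75] = 0.0351562
Prior × likelihood for each component:
  π_1·L_1 = 0.44 × 0.060074 = 0.0264326
  π_2·L_2 = 0.56 × 0.0351562 = 0.0196875
Normaliser: 0.0264326 + 0.0196875 = 0.0461201
P(Condition 2 | x₁,x₂) ≈ 0.427

0.427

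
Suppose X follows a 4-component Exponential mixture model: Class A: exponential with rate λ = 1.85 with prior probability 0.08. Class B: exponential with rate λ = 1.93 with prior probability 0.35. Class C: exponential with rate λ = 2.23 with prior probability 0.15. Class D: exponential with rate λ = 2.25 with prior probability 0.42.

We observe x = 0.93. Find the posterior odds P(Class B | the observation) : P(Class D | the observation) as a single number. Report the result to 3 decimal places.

Only the two components matter; the odds are (P(Z=i) f_i(x)) / (P(Z=j) f_j(x)).
Component likelihoods at x = 0.93:
  f_A = 0.331107
  f_B = 0.320658
  f_C = 0.280299
  f_D = 0.277601
Posterior odds = (P(Z=B)·f_B) / (P(Z=D)·f_D) = (0.35·0.320658) / (0.42·0.277601) = 0.11223 / 0.116592 ≈ 0.963

0.963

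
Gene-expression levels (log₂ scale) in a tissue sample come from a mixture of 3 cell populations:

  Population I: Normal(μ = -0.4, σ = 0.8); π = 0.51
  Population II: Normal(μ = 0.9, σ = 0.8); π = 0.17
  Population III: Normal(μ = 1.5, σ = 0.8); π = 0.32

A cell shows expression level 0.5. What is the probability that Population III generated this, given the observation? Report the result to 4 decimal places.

0.2582

The responsibility of component k is w_k f_k(x) divided by Σ_j w_j f_j(x).
Normal densities:
  f_I = (1/(0.8·√(2π)))·exp(−(0.5−-0.4)²/(2·0.8²)) = 0.498678·exp(-0.63281) = 0.264846
  f_II = (1/(0.8·√(2π)))·exp(−(0.5−0.9)²/(2·0.8²)) = 0.498678·exp(-0.12500) = 0.440082
  f_III = (1/(0.8·√(2π)))·exp(−(0.5−1.5)²/(2·0.8²)) = 0.498678·exp(-0.78125) = 0.228311
Prior × likelihood for each component:
  w_I·f_I = 0.51 × 0.264846 = 0.135071
  w_II·f_II = 0.17 × 0.440082 = 0.0748139
  w_III·f_III = 0.32 × 0.228311 = 0.0730596
Marginal: 0.135071 + 0.0748139 + 0.0730596 = 0.282945
Responsibility of Population III: 0.0730596 / 0.282945 ≈ 0.2582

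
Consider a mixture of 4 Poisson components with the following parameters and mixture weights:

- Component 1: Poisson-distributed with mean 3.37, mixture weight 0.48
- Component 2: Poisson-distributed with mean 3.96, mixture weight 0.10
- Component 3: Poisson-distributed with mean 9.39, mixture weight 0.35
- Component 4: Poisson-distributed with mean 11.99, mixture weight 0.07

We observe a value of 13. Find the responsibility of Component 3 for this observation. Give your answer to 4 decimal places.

By Bayes' theorem, P(k | x) = π_k f_k(x) / Σ_j π_j f_j(x).
Poisson probabilities:
  L_1 = 3.99334e-05
  L_2 = 0.000180281
  L_3 = 0.0592035
  L_4 = 0.105482
Prior × likelihood for each component:
  π_1·L_1 = 0.48 × 3.99334e-05 = 1.9168e-05
  π_2·L_2 = 0.10 × 0.000180281 = 1.80281e-05
  π_3·L_3 = 0.35 × 0.0592035 = 0.0207212
  π_4·L_4 = 0.07 × 0.105482 = 0.00738374
Evidence: 1.9168e-05 + 1.80281e-05 + 0.0207212 + 0.00738374 = 0.0281422
Responsibility of Component 3: 0.0207212 / 0.0281422 ≈ 0.7363

0.7363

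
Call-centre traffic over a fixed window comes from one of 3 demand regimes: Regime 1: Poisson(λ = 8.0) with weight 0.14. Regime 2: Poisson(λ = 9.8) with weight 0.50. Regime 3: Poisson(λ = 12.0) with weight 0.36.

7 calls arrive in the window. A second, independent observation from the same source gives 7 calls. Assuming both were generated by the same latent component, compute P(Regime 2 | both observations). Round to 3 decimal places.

P(component k | x) = π_k·f_k(x) / marginal(x), where marginal(x) = Σ_j π_j·f_j(x).
Since both observations come from the same component, the likelihood for component k is f_k(x₁)·f_k(x₂).
  L_1 = [e^(−8.0)·8.0^7/7! = 0.139587] × [0.139587] = 0.0194844
  L_2 = [e^(−9.8)·9.8^7/7! = 0.0955138] × [0.0955138] = 0.00912288
  L_3 = [e^(−12.0)·12.0^7/7! = 0.0436822] × [0.0436822] = 0.00190813
Unnormalised posteriors:
  π_1·L_1 = 0.14 × 0.0194844 = 0.00272782
  π_2·L_2 = 0.50 × 0.00912288 = 0.00456144
  π_3·L_3 = 0.36 × 0.00190813 = 0.000686928
Denominator: 0.00272782 + 0.00456144 + 0.000686928 = 0.00797619
So the posterior for Regime 2 is 0.00456144 / 0.00797619 ≈ 0.572.

0.572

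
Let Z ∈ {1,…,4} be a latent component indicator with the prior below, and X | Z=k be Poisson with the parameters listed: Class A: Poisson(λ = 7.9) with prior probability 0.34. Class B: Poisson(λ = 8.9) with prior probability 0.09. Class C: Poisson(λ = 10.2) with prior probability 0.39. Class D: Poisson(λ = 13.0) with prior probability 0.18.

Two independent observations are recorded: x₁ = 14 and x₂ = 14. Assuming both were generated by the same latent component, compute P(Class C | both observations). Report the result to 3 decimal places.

0.377

By Bayes' theorem, P(k | x) = P(Z=k) f_k(x) / Σ_j P(Z=j) f_j(x).
Since both observations come from the same component, the likelihood for component k is f_k(x₁)·f_k(x₂).
  f_A = [e^(−7.9)·7.9^14/14! = 0.0156836] × [0.0156836] = 0.000245974
  f_B = [e^(−8.9)·8.9^14/14! = 0.0306077] × [0.0306077] = 0.000936832
  f_C = [e^(−10.2)·10.2^14/14! = 0.0562588] × [0.0562588] = 0.00316505
  f_D = [e^(−13.0)·13.0^14/14! = 0.102087] × [0.102087] = 0.0104217
Unnormalised posteriors:
  P(Z=A)·f_A = 0.34 × 0.000245974 = 8.36311e-05
  P(Z=B)·f_B = 0.09 × 0.000936832 = 8.43149e-05
  P(Z=C)·f_C = 0.39 × 0.00316505 = 0.00123437
  P(Z=D)·f_D = 0.18 × 0.0104217 = 0.00187591
Denominator: 8.36311e-05 + 8.43149e-05 + 0.00123437 + 0.00187591 = 0.00327823
P(Class C | x₁, x₂) ≈ 0.377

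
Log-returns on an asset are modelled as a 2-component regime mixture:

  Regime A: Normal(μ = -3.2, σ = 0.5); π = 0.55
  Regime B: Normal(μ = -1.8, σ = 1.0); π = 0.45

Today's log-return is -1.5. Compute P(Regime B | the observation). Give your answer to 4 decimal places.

Apply Bayes' rule: the posterior for each component is proportional to its prior times its likelihood at x.
Normal densities:
  p_A = (1/(0.5·√(2π)))·exp(−(-1.5−-3.2)²/(2·0.5²)) = 0.797885·exp(-5.78000) = 0.00246444
  p_B = (1/(1.0·√(2π)))·exp(−(-1.5−-1.8)²/(2·1.0²)) = 0.398942·exp(-0.04500) = 0.381388
Unnormalised posteriors:
  P(Z=A)·p_A = 0.55 × 0.00246444 = 0.00135544
  P(Z=B)·p_B = 0.45 × 0.381388 = 0.171625
Normaliser: 0.00135544 + 0.171625 = 0.17298
So the posterior for Regime B is 0.171625 / 0.17298 ≈ 0.9922.

0.9922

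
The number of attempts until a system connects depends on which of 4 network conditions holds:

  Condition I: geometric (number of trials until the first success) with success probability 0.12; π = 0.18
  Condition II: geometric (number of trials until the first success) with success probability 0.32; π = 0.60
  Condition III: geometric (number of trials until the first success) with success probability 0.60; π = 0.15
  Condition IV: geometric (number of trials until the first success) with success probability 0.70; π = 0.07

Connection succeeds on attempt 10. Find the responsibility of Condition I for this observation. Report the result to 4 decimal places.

0.5328

The responsibility of component k is π_k f_k(x) divided by Σ_j π_j f_j(x).
Geometric probabilities:
  f_I = 0.0379774
  f_II = 0.00994787
  f_III = 0.000157286
  f_IV = 1.37781e-05
Multiply by the mixture weights:
  π_I·f_I = 0.18 × 0.0379774 = 0.00683593
  π_II·f_II = 0.60 × 0.00994787 = 0.00596872
  π_III·f_III = 0.15 × 0.000157286 = 2.3593e-05
  π_IV·f_IV = 0.07 × 1.37781e-05 = 9.64467e-07
Sum: 0.00683593 + 0.00596872 + 2.3593e-05 + 9.64467e-07 = 0.0128292
P(Condition I | 10) = 0.00683593 / 0.0128292 ≈ 0.5328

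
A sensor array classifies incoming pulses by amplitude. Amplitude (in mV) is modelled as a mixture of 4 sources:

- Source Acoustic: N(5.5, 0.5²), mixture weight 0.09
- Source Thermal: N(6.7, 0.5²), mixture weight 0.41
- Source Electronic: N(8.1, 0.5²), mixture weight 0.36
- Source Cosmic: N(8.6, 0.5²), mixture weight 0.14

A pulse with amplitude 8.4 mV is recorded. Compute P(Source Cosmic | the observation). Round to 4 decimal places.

0.2997

Posterior ∝ prior × likelihood, so P(k | x) ∝ P(Z=k) f_k(x); normalise over all components.
Evaluate each component's likelihood at the observed value:
  f_Acoustic = (1/(0.5·√(2π)))·exp(−(8.4−5.5)²/(2·0.5²)) = 0.797885·exp(-16.82000) = 3.95464e-08
  f_Thermal = (1/(0.5·√(2π)))·exp(−(8.4−6.7)²/(2·0.5²)) = 0.797885·exp(-5.78000) = 0.00246444
  f_Electronic = (1/(0.5·√(2π)))·exp(−(8.4−8.1)²/(2·0.5²)) = 0.797885·exp(-0.18000) = 0.666449
  f_Cosmic = (1/(0.5·√(2π)))·exp(−(8.4−8.6)²/(2·0.5²)) = 0.797885·exp(-0.08000) = 0.73654
Multiply by the mixture weights:
  P(Z=Acoustic)·f_Acoustic = 0.09 × 3.95464e-08 = 3.55918e-09
  P(Z=Thermal)·f_Thermal = 0.41 × 0.00246444 = 0.00101042
  P(Z=Electronic)·f_Electronic = 0.36 × 0.666449 = 0.239922
  P(Z=Cosmic)·f_Cosmic = 0.14 × 0.73654 = 0.103116
Normaliser: 3.55918e-09 + 0.00101042 + 0.239922 + 0.103116 = 0.344048
Responsibility of Source Cosmic: 0.103116 / 0.344048 ≈ 0.2997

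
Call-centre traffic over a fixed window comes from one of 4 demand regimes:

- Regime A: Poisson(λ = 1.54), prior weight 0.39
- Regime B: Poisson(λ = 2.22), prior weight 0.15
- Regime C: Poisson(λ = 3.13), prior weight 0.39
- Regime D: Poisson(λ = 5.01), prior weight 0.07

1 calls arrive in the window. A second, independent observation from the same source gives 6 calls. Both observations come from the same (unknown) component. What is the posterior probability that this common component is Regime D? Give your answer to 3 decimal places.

Posterior ∝ prior × likelihood, so P(k | x) ∝ π_k f_k(x); normalise over all components.
Since both observations come from the same component, the likelihood for component k is f_k(x₁)·f_k(x₂).
  L_A = [0.330147] × [0.00397172] = 0.00131125
  L_B = [0.241112] × [0.0180572] = 0.00435382
  L_C = [0.136837] × [0.0570942] = 0.00781258
  L_D = [0.0334212] × [0.146514] = 0.00489667
Weight by the priors:
  π_A·L_A = 0.39 × 0.00131125 = 0.000511388
  π_B·L_B = 0.15 × 0.00435382 = 0.000653074
  π_C·L_C = 0.39 × 0.00781258 = 0.00304691
  π_D·L_D = 0.07 × 0.00489667 = 0.000342767
Marginal: 0.000511388 + 0.000653074 + 0.00304691 + 0.000342767 = 0.00455413
P(Regime D | x) = 0.000342767 / 0.00455413 ≈ 0.075

0.075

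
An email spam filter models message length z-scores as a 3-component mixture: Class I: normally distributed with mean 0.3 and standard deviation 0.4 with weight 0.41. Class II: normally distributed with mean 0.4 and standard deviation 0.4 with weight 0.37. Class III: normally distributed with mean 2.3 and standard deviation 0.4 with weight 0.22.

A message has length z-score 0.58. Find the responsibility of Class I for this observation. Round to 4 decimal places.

0.4897

Posterior ∝ prior × likelihood, so P(k | x) ∝ π_k f_k(x); normalise over all components.
Evaluate each component's likelihood at the observed value:
  f_I = (1/(0.4·√(2π)))·exp(−(0.58−0.3)²/(2·0.4²)) = 0.997356·exp(-0.24500) = 0.780635
  f_II = (1/(0.4·√(2π)))·exp(−(0.58−0.4)²/(2·0.4²)) = 0.997356·exp(-0.10125) = 0.901317
  f_III = (1/(0.4·√(2π)))·exp(−(0.58−2.3)²/(2·0.4²)) = 0.997356·exp(-9.24500) = 9.6338e-05
Multiply by the mixture weights:
  π_I·f_I = 0.41 × 0.780635 = 0.32006
  π_II·f_II = 0.37 × 0.901317 = 0.333487
  π_III·f_III = 0.22 × 9.6338e-05 = 2.11944e-05
Sum: 0.32006 + 0.333487 + 2.11944e-05 = 0.653569
Responsibility of Class I: 0.32006 / 0.653569 ≈ 0.4897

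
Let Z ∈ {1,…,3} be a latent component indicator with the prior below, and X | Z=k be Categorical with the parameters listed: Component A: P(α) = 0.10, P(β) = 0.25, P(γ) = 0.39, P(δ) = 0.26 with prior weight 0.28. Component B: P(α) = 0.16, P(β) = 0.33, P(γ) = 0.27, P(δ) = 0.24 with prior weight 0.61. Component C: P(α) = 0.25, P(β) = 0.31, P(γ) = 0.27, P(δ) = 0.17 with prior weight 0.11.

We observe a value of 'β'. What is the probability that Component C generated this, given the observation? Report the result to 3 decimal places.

Posterior ∝ prior × likelihood, so P(k | x) ∝ π_k f_k(x); normalise over all components.
Categorical probabilities:
  p_A = P(β | comp) = 0.25
  p_B = P(β | comp) = 0.33
  p_C = P(β | comp) = 0.31
Prior × likelihood for each component:
  π_A·p_A = 0.28 × 0.25 = 0.07
  π_B·p_B = 0.61 × 0.33 = 0.2013
  π_C·p_C = 0.11 × 0.31 = 0.0341
Normaliser: 0.07 + 0.2013 + 0.0341 = 0.3054
So the posterior for Component C is 0.0341 / 0.3054 ≈ 0.112.

0.112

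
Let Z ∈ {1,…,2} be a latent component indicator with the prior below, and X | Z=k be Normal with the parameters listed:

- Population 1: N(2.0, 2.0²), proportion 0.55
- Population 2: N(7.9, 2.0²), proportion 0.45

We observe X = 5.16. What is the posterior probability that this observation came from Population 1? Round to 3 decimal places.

Apply Bayes' rule: the posterior for each component is proportional to its prior times its likelihood at x.
Normal densities:
  p_1 = (1/(2.0·√(2π)))·exp(−(5.16−2.0)²/(2·2.0²)) = 0.199471·exp(-1.24820) = 0.0572524
  p_2 = (1/(2.0·√(2π)))·exp(−(5.16−7.9)²/(2·2.0²)) = 0.199471·exp(-0.93845) = 0.0780398
Unnormalised posteriors:
  P(Z=1)·p_1 = 0.55 × 0.0572524 = 0.0314888
  P(Z=2)·p_2 = 0.45 × 0.0780398 = 0.0351179
Denominator: 0.0314888 + 0.0351179 = 0.0666068
P(Population 1 | 5.16) = 0.0314888 / 0.0666068 ≈ 0.473

0.473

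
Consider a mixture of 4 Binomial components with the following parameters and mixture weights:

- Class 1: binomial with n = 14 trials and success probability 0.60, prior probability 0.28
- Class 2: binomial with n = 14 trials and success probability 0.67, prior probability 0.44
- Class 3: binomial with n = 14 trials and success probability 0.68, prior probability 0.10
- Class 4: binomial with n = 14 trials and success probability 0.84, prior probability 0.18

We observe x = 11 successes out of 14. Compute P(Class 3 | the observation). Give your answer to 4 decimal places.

0.1139

The responsibility of component k is P(Z=k) f_k(x) divided by Σ_j P(Z=j) f_j(x).
Binomial probabilities:
  f_1 = C(14,11)·0.60^11·0.40^3 = 364·0.00362797·0.064 = 0.0845172
  f_2 = C(14,11)·0.67^11·0.33^3 = 364·0.012213·0.035937 = 0.159759
  f_3 = C(14,11)·0.68^11·0.32^3 = 364·0.0143747·0.032768 = 0.171455
  f_4 = C(14,11)·0.84^11·0.16^3 = 364·0.146917·0.004096 = 0.219045
Multiply by the mixture weights:
  P(Z=1)·f_1 = 0.28 × 0.0845172 = 0.0236648
  P(Z=2)·f_2 = 0.44 × 0.159759 = 0.0702941
  P(Z=3)·f_3 = 0.10 × 0.171455 = 0.0171455
  P(Z=4)·f_4 = 0.18 × 0.219045 = 0.0394281
Evidence: 0.0236648 + 0.0702941 + 0.0171455 + 0.0394281 = 0.150532
P(Class 3 | 11 successes out of 14) ≈ 0.1139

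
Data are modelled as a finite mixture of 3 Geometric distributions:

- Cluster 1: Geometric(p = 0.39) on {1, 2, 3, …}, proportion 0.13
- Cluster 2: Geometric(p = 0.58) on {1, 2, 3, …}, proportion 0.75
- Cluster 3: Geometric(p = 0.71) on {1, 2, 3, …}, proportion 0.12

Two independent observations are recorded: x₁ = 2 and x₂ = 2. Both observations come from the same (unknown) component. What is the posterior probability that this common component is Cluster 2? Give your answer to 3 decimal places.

By Bayes' theorem, P(k | x) = π_k f_k(x) / Σ_j π_j f_j(x).
Since both observations come from the same component, the likelihood for component k is f_k(x₁)·f_k(x₂).
  p_1 = [0.2379] × [0.2379] = 0.0565964
  p_2 = [0.2436] × [0.2436] = 0.059341
  p_3 = [0.2059] × [0.2059] = 0.0423948
Weight by the priors:
  π_1·p_1 = 0.13 × 0.0565964 = 0.00735753
  π_2·p_2 = 0.75 × 0.059341 = 0.0445057
  π_3·p_3 = 0.12 × 0.0423948 = 0.00508738
Normaliser: 0.00735753 + 0.0445057 + 0.00508738 = 0.0569506
So the posterior for Cluster 2 is 0.0445057 / 0.0569506 ≈ 0.781.

0.781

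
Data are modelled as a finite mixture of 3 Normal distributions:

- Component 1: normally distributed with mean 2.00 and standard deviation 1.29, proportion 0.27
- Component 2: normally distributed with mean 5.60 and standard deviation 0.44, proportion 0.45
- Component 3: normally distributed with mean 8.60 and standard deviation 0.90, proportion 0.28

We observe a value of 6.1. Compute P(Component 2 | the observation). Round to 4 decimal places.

By Bayes' theorem, P(k | x) = w_k f_k(x) / Σ_j w_j f_j(x).
Evaluate each component's likelihood at the observed value:
  f_1 = (1/(1.29·√(2π)))·exp(−(6.1−2.00)²/(2·1.29²)) = 0.309258·exp(-5.05078) = 0.00198059
  f_2 = (1/(0.44·√(2π)))·exp(−(6.1−5.60)²/(2·0.44²)) = 0.906687·exp(-0.64566) = 0.47539
  f_3 = (1/(0.90·√(2π)))·exp(−(6.1−8.60)²/(2·0.90²)) = 0.443269·exp(-3.85802) = 0.00935726
Unnormalised posteriors:
  w_1·f_1 = 0.27 × 0.00198059 = 0.00053476
  w_2·f_2 = 0.45 × 0.47539 = 0.213926
  w_3·f_3 = 0.28 × 0.00935726 = 0.00262003
Evidence: 0.00053476 + 0.213926 + 0.00262003 = 0.21708
P(Component 2 | 6.1) = 0.213926 / 0.21708 ≈ 0.9855

0.9855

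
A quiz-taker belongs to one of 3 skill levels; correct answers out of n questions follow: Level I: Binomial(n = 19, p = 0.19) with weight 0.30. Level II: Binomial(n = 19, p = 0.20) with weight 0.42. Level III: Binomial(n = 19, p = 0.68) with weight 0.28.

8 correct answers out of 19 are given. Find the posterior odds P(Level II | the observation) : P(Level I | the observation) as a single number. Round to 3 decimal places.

Since P(k|x) ∝ π_k f_k(x), the posterior odds are π_i f_i(x) / (π_j f_j(x)).
Component likelihoods at x = 8 correct answers out of 19:
  f_I = C(19,8)·0.19^8·0.81^11 = 75582·1.69836e-06·0.0984771 = 0.012641
  f_II = C(19,8)·0.20^8·0.80^11 = 75582·2.56e-06·0.0858993 = 0.0166207
  f_III = C(19,8)·0.68^8·0.32^11 = 75582·0.0457163·3.60288e-06 = 0.0124491
Posterior odds = (π_II·f_II) / (π_I·f_I) = (0.42·0.0166207) / (0.30·0.012641) = 0.00698068 / 0.00379231 ≈ 1.841

1.841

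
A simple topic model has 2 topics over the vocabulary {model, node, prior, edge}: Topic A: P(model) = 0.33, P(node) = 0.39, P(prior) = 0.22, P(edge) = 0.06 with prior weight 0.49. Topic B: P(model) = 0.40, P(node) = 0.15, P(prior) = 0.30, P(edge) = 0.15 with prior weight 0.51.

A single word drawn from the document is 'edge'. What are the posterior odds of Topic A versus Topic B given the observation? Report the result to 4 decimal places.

0.3843

Only the two components matter; the odds are (π_i f_i(x)) / (π_j f_j(x)).
Evaluate each component's likelihood at the observed value:
  p_A = P(edge | comp) = 0.06
  p_B = P(edge | comp) = 0.15
Odds = (0.49/0.51) × (0.06/0.15) = 0.960784 × 0.4 ≈ 0.3843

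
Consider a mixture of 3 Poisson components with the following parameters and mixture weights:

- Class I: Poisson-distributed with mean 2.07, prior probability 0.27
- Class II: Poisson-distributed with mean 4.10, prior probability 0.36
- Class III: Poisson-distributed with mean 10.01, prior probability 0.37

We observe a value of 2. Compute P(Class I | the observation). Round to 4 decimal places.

The responsibility of component k is π_k f_k(x) divided by Σ_j π_j f_j(x).
Poisson probabilities:
  f_I = 0.270347
  f_II = 0.139293
  f_III = 0.00225191
Weight by the priors:
  π_I·f_I = 0.27 × 0.270347 = 0.0729936
  π_II·f_II = 0.36 × 0.139293 = 0.0501456
  π_III·f_III = 0.37 × 0.00225191 = 0.000833205
Sum: 0.0729936 + 0.0501456 + 0.000833205 = 0.123972
So the posterior for Class I is 0.0729936 / 0.123972 ≈ 0.5888.

0.5888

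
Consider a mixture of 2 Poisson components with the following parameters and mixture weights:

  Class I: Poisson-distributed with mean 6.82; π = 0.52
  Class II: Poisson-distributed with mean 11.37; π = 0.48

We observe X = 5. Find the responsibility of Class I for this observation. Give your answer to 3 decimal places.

0.888

Apply Bayes' rule: the posterior for each component is proportional to its prior times its likelihood at x.
Component likelihoods at x = 5:
  L_I = e^(−6.82)·6.82^5/5! = 0.134231
  L_II = e^(−11.37)·11.37^5/5! = 0.0182681
Multiply by the mixture weights:
  w_I·L_I = 0.52 × 0.134231 = 0.0698
  w_II·L_II = 0.48 × 0.0182681 = 0.00876868
Evidence: 0.0698 + 0.00876868 = 0.0785687
P(Class I | data) ≈ 0.888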